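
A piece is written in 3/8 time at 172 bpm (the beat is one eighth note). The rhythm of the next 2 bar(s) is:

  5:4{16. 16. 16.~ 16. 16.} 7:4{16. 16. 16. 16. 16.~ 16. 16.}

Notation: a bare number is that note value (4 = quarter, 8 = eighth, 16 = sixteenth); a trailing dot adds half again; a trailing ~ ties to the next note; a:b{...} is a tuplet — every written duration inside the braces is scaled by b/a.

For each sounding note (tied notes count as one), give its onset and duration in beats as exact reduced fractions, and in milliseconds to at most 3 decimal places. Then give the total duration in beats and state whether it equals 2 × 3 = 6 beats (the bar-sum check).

1) 0.0ms=0b +209.302ms=3/5b
2) 209.302ms=3/5b +209.302ms=3/5b
3) 418.605ms=6/5b +418.605ms=6/5b
4) 837.209ms=12/5b +209.302ms=3/5b
5) 1046.512ms=3b +149.502ms=3/7b
6) 1196.013ms=24/7b +149.502ms=3/7b
7) 1345.515ms=27/7b +149.502ms=3/7b
8) 1495.017ms=30/7b +149.502ms=3/7b
9) 1644.518ms=33/7b +299.003ms=6/7b
10) 1943.522ms=39/7b +149.502ms=3/7b
Σ=6b of 6 (172bpm 3/8) — PASS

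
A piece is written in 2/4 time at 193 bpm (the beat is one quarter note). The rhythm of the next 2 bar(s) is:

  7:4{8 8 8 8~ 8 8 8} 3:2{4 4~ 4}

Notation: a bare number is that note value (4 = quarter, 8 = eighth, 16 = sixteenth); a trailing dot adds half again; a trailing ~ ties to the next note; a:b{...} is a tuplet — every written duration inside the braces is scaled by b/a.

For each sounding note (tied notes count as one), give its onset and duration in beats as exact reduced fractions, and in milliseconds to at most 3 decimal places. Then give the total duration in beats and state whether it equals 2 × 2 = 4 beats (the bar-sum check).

1) 0.0ms=0b +88.823ms=2/7b
2) 88.823ms=2/7b +88.823ms=2/7b
3) 177.646ms=4/7b +88.823ms=2/7b
4) 266.469ms=6/7b +177.646ms=4/7b
5) 444.115ms=10/7b +88.823ms=2/7b
6) 532.939ms=12/7b +88.823ms=2/7b
7) 621.762ms=2b +207.254ms=2/3b
8) 829.016ms=8/3b +414.508ms=4/3b
Σ=4b of 4 (193bpm 2/4) — PASS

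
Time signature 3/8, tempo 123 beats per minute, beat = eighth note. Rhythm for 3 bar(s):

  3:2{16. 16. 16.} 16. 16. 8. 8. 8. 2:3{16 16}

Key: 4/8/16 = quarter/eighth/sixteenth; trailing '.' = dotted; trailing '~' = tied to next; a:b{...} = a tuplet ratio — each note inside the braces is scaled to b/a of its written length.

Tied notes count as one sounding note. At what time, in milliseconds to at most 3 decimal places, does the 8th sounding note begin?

1. 0.0ms @ 0 + 243.902ms (1/2)
2. 243.902ms @ 1/2 + 243.902ms (1/2)
3. 487.805ms @ 1 + 243.902ms (1/2)
4. 731.707ms @ 3/2 + 365.854ms (3/4)
5. 1097.561ms @ 9/4 + 365.854ms (3/4)
6. 1463.415ms @ 3 + 731.707ms (3/2)
7. 2195.122ms @ 9/2 + 731.707ms (3/2)
8. 2926.829ms @ 6 + 731.707ms (3/2)
9. 3658.537ms @ 15/2 + 365.854ms (3/4)
10. 4024.39ms @ 33/4 + 365.854ms (3/4)

note 8 onset = 6b = 2926.829ms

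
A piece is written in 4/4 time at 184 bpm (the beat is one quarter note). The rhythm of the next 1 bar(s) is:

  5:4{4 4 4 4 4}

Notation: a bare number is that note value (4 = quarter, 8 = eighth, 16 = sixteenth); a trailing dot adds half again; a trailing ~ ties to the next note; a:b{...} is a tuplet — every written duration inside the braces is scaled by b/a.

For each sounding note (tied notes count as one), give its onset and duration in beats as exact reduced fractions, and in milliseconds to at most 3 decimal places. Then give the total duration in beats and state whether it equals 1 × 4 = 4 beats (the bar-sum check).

1) 0.0ms=0b +260.87ms=4/5b
2) 260.87ms=4/5b +260.87ms=4/5b
3) 521.739ms=8/5b +260.87ms=4/5b
4) 782.609ms=12/5b +260.87ms=4/5b
5) 1043.478ms=16/5b +260.87ms=4/5b
Σ=4b of 4 (184bpm 4/4) — PASS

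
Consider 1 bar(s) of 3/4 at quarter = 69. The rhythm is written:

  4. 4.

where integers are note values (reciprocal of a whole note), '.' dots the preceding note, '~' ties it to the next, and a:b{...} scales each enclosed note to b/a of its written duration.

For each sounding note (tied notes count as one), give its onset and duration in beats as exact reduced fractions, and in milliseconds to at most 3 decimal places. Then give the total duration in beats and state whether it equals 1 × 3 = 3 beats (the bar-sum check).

1) 0.0ms=0b +1304.348ms=3/2b
2) 1304.348ms=3/2b +1304.348ms=3/2b
Σ=3b of 3 (69bpm 3/4) — PASS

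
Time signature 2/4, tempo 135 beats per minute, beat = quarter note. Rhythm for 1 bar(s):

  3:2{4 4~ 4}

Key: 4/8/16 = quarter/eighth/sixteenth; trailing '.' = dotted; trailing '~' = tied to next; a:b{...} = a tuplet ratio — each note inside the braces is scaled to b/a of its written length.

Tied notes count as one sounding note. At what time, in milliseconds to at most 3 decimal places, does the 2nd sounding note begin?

note 2 onset = 2/3b = 296.296ms

1. 0.0ms @ 0 + 296.296ms (2/3)
2. 296.296ms @ 2/3 + 592.593ms (4/3)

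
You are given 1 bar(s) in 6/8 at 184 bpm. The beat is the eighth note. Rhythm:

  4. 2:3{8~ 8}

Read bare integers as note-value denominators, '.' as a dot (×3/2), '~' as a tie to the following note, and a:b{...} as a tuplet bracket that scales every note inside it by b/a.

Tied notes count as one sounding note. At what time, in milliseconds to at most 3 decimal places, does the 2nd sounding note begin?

1. 0.0ms @ 0 + 978.261ms (3)
2. 978.261ms @ 3 + 978.261ms (3)

note 2 onset = 3b = 978.261ms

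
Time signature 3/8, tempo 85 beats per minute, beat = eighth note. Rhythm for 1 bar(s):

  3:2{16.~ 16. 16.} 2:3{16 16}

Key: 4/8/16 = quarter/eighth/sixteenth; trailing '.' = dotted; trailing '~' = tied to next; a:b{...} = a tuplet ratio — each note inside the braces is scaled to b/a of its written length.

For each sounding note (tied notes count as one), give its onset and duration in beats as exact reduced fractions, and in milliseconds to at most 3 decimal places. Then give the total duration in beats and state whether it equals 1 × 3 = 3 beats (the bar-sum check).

1) 0.0ms=0b +705.882ms=1b
2) 705.882ms=1b +352.941ms=1/2b
3) 1058.824ms=3/2b +529.412ms=3/4b
4) 1588.235ms=9/4b +529.412ms=3/4b
Σ=3b of 3 (85bpm 3/8) — PASS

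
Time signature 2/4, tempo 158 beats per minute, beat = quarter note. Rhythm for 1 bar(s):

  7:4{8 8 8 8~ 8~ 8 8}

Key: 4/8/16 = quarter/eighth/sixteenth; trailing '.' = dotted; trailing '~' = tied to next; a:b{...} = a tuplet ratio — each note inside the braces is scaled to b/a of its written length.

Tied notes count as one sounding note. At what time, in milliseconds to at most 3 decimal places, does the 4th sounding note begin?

1. 0.0ms @ 0 + 108.499ms (2/7)
2. 108.499ms @ 2/7 + 108.499ms (2/7)
3. 216.998ms @ 4/7 + 108.499ms (2/7)
4. 325.497ms @ 6/7 + 325.497ms (6/7)
5. 650.995ms @ 12/7 + 108.499ms (2/7)

note 4 onset = 6/7b = 325.497ms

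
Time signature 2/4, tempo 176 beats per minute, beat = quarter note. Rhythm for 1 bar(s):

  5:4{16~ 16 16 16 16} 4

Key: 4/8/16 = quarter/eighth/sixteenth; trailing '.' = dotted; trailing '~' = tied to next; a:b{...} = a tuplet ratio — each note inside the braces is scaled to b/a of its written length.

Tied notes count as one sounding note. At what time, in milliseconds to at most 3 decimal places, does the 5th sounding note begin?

1. 0.0ms @ 0 + 136.364ms (2/5)
2. 136.364ms @ 2/5 + 68.182ms (1/5)
3. 204.545ms @ 3/5 + 68.182ms (1/5)
4. 272.727ms @ 4/5 + 68.182ms (1/5)
5. 340.909ms @ 1 + 340.909ms (1)

note 5 onset = 1b = 340.909ms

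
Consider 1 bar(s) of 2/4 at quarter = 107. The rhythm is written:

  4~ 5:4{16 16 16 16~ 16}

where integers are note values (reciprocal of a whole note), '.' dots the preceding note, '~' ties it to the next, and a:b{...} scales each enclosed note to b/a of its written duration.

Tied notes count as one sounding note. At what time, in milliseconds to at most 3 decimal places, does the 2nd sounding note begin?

1. 0.0ms @ 0 + 672.897ms (6/5)
2. 672.897ms @ 6/5 + 112.15ms (1/5)
3. 785.047ms @ 7/5 + 112.15ms (1/5)
4. 897.196ms @ 8/5 + 224.299ms (2/5)

note 2 onset = 6/5b = 672.897ms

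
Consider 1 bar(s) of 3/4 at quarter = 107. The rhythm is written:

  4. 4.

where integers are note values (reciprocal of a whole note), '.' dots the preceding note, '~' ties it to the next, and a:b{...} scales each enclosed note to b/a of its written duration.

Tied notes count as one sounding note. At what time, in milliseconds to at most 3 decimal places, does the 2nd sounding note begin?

note 2 onset = 3/2b = 841.121ms

1. 0.0ms @ 0 + 841.121ms (3/2)
2. 841.121ms @ 3/2 + 841.121ms (3/2)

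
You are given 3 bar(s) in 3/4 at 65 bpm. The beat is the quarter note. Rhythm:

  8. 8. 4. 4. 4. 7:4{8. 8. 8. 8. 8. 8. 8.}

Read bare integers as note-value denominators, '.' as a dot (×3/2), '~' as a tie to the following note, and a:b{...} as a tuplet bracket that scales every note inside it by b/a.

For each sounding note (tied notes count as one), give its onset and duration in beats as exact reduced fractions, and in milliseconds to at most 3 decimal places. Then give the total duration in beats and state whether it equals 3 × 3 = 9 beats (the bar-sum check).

1) 0.0ms=0b +692.308ms=3/4b
2) 692.308ms=3/4b +692.308ms=3/4b
3) 1384.615ms=3/2b +1384.615ms=3/2b
4) 2769.231ms=3b +1384.615ms=3/2b
5) 4153.846ms=9/2b +1384.615ms=3/2b
6) 5538.462ms=6b +395.604ms=3/7b
7) 5934.066ms=45/7b +395.604ms=3/7b
8) 6329.67ms=48/7b +395.604ms=3/7b
9) 6725.275ms=51/7b +395.604ms=3/7b
10) 7120.879ms=54/7b +395.604ms=3/7b
11) 7516.484ms=57/7b +395.604ms=3/7b
12) 7912.088ms=60/7b +395.604ms=3/7b
Σ=9b of 9 (65bpm 3/4) — PASS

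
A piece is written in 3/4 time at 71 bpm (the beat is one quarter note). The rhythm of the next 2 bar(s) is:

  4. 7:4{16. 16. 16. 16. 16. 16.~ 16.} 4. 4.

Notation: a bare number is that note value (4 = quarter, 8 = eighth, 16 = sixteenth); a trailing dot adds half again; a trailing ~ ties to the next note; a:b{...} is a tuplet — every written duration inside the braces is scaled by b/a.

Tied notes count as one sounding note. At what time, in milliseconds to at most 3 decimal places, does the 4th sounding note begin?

1. 0.0ms @ 0 + 1267.606ms (3/2)
2. 1267.606ms @ 3/2 + 181.087ms (3/14)
3. 1448.692ms @ 12/7 + 181.087ms (3/14)
4. 1629.779ms @ 27/14 + 181.087ms (3/14)
5. 1810.865ms @ 15/7 + 181.087ms (3/14)
6. 1991.952ms @ 33/14 + 181.087ms (3/14)
7. 2173.038ms @ 18/7 + 362.173ms (3/7)
8. 2535.211ms @ 3 + 1267.606ms (3/2)
9. 3802.817ms @ 9/2 + 1267.606ms (3/2)

note 4 onset = 27/14b = 1629.779ms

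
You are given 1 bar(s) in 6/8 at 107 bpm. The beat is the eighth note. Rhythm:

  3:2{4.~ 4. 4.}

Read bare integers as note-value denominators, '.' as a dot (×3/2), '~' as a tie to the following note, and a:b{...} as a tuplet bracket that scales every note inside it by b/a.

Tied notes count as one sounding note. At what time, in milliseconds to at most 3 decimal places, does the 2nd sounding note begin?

1. 0.0ms @ 0 + 2242.991ms (4)
2. 2242.991ms @ 4 + 1121.495ms (2)

note 2 onset = 4b = 2242.991ms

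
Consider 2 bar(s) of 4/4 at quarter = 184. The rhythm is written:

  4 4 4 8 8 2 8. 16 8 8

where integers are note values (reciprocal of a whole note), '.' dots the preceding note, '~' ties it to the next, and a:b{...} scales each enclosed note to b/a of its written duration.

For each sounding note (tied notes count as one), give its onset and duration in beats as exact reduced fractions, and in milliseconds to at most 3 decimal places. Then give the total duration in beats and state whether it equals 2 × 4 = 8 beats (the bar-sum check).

1) 0.0ms=0b +326.087ms=1b
2) 326.087ms=1b +326.087ms=1b
3) 652.174ms=2b +326.087ms=1b
4) 978.261ms=3b +163.043ms=1/2b
5) 1141.304ms=7/2b +163.043ms=1/2b
6) 1304.348ms=4b +652.174ms=2b
7) 1956.522ms=6b +244.565ms=3/4b
8) 2201.087ms=27/4b +81.522ms=1/4b
9) 2282.609ms=7b +163.043ms=1/2b
10) 2445.652ms=15/2b +163.043ms=1/2b
Σ=8b of 8 (184bpm 4/4) — PASS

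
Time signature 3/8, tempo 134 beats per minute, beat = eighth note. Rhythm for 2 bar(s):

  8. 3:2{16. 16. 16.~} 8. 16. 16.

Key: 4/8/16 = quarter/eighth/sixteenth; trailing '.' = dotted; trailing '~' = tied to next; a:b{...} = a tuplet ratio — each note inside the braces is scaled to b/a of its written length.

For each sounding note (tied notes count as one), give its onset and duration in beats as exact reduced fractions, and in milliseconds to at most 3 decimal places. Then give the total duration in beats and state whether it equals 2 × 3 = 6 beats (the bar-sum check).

1) 0.0ms=0b +671.642ms=3/2b
2) 671.642ms=3/2b +223.881ms=1/2b
3) 895.522ms=2b +223.881ms=1/2b
4) 1119.403ms=5/2b +895.522ms=2b
5) 2014.925ms=9/2b +335.821ms=3/4b
6) 2350.746ms=21/4b +335.821ms=3/4b
Σ=6b of 6 (134bpm 3/8) — PASS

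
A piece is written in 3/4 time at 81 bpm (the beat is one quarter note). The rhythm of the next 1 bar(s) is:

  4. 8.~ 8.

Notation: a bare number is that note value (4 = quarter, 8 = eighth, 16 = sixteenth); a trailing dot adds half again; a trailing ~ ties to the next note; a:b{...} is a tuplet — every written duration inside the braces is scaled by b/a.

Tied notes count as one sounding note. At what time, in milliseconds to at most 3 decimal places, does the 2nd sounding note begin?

1. 0.0ms @ 0 + 1111.111ms (3/2)
2. 1111.111ms @ 3/2 + 1111.111ms (3/2)

note 2 onset = 3/2b = 1111.111ms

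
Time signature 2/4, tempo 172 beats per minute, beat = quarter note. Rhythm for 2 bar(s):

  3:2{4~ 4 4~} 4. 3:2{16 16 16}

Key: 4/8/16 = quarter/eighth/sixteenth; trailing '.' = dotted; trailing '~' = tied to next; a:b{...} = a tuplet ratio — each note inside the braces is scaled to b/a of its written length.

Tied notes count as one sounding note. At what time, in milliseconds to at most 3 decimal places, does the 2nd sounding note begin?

1. 0.0ms @ 0 + 465.116ms (4/3)
2. 465.116ms @ 4/3 + 755.814ms (13/6)
3. 1220.93ms @ 7/2 + 58.14ms (1/6)
4. 1279.07ms @ 11/3 + 58.14ms (1/6)
5. 1337.209ms @ 23/6 + 58.14ms (1/6)

note 2 onset = 4/3b = 465.116ms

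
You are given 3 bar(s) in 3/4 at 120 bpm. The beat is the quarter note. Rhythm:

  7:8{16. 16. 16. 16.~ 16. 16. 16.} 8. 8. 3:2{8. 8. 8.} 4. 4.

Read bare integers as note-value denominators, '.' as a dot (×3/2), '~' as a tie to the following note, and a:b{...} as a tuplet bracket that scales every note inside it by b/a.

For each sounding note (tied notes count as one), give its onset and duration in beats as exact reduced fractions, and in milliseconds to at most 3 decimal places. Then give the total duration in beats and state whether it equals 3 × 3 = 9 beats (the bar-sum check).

1) 0.0ms=0b +214.286ms=3/7b
2) 214.286ms=3/7b +214.286ms=3/7b
3) 428.571ms=6/7b +214.286ms=3/7b
4) 642.857ms=9/7b +428.571ms=6/7b
5) 1071.429ms=15/7b +214.286ms=3/7b
6) 1285.714ms=18/7b +214.286ms=3/7b
7) 1500.0ms=3b +375.0ms=3/4b
8) 1875.0ms=15/4b +375.0ms=3/4b
9) 2250.0ms=9/2b +250.0ms=1/2b
10) 2500.0ms=5b +250.0ms=1/2b
11) 2750.0ms=11/2b +250.0ms=1/2b
12) 3000.0ms=6b +750.0ms=3/2b
13) 3750.0ms=15/2b +750.0ms=3/2b
Σ=9b of 9 (120bpm 3/4) — PASS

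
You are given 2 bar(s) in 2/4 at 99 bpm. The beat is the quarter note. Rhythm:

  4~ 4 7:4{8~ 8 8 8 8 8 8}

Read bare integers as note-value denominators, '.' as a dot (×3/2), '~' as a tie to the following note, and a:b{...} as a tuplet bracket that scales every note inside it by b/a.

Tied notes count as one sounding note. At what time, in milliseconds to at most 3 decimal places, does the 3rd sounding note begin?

1. 0.0ms @ 0 + 1212.121ms (2)
2. 1212.121ms @ 2 + 346.32ms (4/7)
3. 1558.442ms @ 18/7 + 173.16ms (2/7)
4. 1731.602ms @ 20/7 + 173.16ms (2/7)
5. 1904.762ms @ 22/7 + 173.16ms (2/7)
6. 2077.922ms @ 24/7 + 173.16ms (2/7)
7. 2251.082ms @ 26/7 + 173.16ms (2/7)

note 3 onset = 18/7b = 1558.442ms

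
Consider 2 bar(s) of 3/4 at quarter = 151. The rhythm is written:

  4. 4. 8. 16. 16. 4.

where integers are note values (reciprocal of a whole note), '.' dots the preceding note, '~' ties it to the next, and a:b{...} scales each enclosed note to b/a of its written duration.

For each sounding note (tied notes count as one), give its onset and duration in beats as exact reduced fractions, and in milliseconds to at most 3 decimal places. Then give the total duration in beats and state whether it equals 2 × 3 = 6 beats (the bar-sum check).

1) 0.0ms=0b +596.026ms=3/2b
2) 596.026ms=3/2b +596.026ms=3/2b
3) 1192.053ms=3b +298.013ms=3/4b
4) 1490.066ms=15/4b +149.007ms=3/8b
5) 1639.073ms=33/8b +149.007ms=3/8b
6) 1788.079ms=9/2b +596.026ms=3/2b
Σ=6b of 6 (151bpm 3/4) — PASS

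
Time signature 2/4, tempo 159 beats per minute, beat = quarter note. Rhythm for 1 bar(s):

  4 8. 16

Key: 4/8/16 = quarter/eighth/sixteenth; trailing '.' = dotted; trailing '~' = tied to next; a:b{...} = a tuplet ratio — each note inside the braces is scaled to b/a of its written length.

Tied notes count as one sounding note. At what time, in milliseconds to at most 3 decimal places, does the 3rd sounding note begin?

1. 0.0ms @ 0 + 377.358ms (1)
2. 377.358ms @ 1 + 283.019ms (3/4)
3. 660.377ms @ 7/4 + 94.34ms (1/4)

note 3 onset = 7/4b = 660.377ms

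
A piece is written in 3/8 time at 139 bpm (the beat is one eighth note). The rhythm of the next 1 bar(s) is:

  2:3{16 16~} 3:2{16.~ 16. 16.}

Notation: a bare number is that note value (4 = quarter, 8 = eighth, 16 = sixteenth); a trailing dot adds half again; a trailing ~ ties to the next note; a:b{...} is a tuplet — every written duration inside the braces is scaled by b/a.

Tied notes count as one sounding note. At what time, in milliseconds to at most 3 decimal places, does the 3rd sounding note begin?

note 3 onset = 5/2b = 1079.137ms

1. 0.0ms @ 0 + 323.741ms (3/4)
2. 323.741ms @ 3/4 + 755.396ms (7/4)
3. 1079.137ms @ 5/2 + 215.827ms (1/2)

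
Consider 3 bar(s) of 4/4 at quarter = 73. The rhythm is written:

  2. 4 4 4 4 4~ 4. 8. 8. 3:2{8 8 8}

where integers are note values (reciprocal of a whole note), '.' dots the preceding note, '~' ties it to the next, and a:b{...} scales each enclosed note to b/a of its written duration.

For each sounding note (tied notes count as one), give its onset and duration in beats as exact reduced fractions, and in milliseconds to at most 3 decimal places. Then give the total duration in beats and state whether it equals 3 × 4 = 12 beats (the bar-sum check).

1) 0.0ms=0b +2465.753ms=3b
2) 2465.753ms=3b +821.918ms=1b
3) 3287.671ms=4b +821.918ms=1b
4) 4109.589ms=5b +821.918ms=1b
5) 4931.507ms=6b +821.918ms=1b
6) 5753.425ms=7b +2054.795ms=5/2b
7) 7808.219ms=19/2b +616.438ms=3/4b
8) 8424.658ms=41/4b +616.438ms=3/4b
9) 9041.096ms=11b +273.973ms=1/3b
10) 9315.068ms=34/3b +273.973ms=1/3b
11) 9589.041ms=35/3b +273.973ms=1/3b
Σ=12b of 12 (73bpm 4/4) — PASS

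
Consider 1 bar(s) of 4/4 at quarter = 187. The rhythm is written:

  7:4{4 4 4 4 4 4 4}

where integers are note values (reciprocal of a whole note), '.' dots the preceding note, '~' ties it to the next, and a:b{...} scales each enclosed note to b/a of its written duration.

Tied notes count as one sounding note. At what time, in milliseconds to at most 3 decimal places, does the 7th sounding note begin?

note 7 onset = 24/7b = 1100.076ms

1. 0.0ms @ 0 + 183.346ms (4/7)
2. 183.346ms @ 4/7 + 183.346ms (4/7)
3. 366.692ms @ 8/7 + 183.346ms (4/7)
4. 550.038ms @ 12/7 + 183.346ms (4/7)
5. 733.384ms @ 16/7 + 183.346ms (4/7)
6. 916.73ms @ 20/7 + 183.346ms (4/7)
7. 1100.076ms @ 24/7 + 183.346ms (4/7)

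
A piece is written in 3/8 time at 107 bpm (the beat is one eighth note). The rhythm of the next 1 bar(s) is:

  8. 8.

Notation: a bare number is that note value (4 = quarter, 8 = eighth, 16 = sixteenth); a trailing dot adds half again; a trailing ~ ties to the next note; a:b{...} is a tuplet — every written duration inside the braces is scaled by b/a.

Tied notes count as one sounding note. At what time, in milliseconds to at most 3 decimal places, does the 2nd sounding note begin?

note 2 onset = 3/2b = 841.121ms

1. 0.0ms @ 0 + 841.121ms (3/2)
2. 841.121ms @ 3/2 + 841.121ms (3/2)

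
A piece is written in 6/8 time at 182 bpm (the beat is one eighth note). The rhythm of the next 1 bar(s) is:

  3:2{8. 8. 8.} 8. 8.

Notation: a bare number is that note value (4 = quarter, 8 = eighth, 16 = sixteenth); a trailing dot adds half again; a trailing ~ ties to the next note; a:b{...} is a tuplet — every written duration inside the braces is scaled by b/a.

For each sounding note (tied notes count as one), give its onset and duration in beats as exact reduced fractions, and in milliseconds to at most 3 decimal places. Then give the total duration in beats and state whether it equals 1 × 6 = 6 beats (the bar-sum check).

1) 0.0ms=0b +329.67ms=1b
2) 329.67ms=1b +329.67ms=1b
3) 659.341ms=2b +329.67ms=1b
4) 989.011ms=3b +494.505ms=3/2b
5) 1483.516ms=9/2b +494.505ms=3/2b
Σ=6b of 6 (182bpm 6/8) — PASS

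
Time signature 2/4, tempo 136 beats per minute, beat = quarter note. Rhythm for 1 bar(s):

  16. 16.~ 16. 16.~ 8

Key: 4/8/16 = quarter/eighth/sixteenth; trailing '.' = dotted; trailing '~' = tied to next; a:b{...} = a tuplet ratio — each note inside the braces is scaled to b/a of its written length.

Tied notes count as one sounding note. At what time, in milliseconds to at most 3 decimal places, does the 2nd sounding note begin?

note 2 onset = 3/8b = 165.441ms

1. 0.0ms @ 0 + 165.441ms (3/8)
2. 165.441ms @ 3/8 + 330.882ms (3/4)
3. 496.324ms @ 9/8 + 386.029ms (7/8)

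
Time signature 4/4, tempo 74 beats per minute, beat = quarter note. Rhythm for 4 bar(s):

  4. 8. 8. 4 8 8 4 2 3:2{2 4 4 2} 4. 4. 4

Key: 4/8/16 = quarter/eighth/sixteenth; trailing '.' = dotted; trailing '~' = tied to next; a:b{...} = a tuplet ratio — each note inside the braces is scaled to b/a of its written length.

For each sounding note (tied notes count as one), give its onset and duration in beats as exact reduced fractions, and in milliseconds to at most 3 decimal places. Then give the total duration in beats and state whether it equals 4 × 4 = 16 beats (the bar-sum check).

1) 0.0ms=0b +1216.216ms=3/2b
2) 1216.216ms=3/2b +608.108ms=3/4b
3) 1824.324ms=9/4b +608.108ms=3/4b
4) 2432.432ms=3b +810.811ms=1b
5) 3243.243ms=4b +405.405ms=1/2b
6) 3648.649ms=9/2b +405.405ms=1/2b
7) 4054.054ms=5b +810.811ms=1b
8) 4864.865ms=6b +1621.622ms=2b
9) 6486.486ms=8b +1081.081ms=4/3b
10) 7567.568ms=28/3b +540.541ms=2/3b
11) 8108.108ms=10b +540.541ms=2/3b
12) 8648.649ms=32/3b +1081.081ms=4/3b
13) 9729.73ms=12b +1216.216ms=3/2b
14) 10945.946ms=27/2b +1216.216ms=3/2b
15) 12162.162ms=15b +810.811ms=1b
Σ=16b of 16 (74bpm 4/4) — PASS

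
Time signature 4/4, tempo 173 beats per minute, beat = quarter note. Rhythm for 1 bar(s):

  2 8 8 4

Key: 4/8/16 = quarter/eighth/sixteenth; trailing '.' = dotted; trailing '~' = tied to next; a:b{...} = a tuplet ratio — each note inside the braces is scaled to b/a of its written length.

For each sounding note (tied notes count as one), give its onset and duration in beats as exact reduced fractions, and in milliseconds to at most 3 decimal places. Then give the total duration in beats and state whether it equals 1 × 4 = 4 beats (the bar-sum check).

1) 0.0ms=0b +693.642ms=2b
2) 693.642ms=2b +173.41ms=1/2b
3) 867.052ms=5/2b +173.41ms=1/2b
4) 1040.462ms=3b +346.821ms=1b
Σ=4b of 4 (173bpm 4/4) — PASS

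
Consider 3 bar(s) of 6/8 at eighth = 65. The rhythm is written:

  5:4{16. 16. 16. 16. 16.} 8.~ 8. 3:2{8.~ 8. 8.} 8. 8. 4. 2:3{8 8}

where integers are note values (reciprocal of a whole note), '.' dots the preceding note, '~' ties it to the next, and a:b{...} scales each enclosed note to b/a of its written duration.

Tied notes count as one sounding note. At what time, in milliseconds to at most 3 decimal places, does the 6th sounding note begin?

note 6 onset = 3b = 2769.231ms

1. 0.0ms @ 0 + 553.846ms (3/5)
2. 553.846ms @ 3/5 + 553.846ms (3/5)
3. 1107.692ms @ 6/5 + 553.846ms (3/5)
4. 1661.538ms @ 9/5 + 553.846ms (3/5)
5. 2215.385ms @ 12/5 + 553.846ms (3/5)
6. 2769.231ms @ 3 + 2769.231ms (3)
7. 5538.462ms @ 6 + 1846.154ms (2)
8. 7384.615ms @ 8 + 923.077ms (1)
9. 8307.692ms @ 9 + 1384.615ms (3/2)
10. 9692.308ms @ 21/2 + 1384.615ms (3/2)
11. 11076.923ms @ 12 + 2769.231ms (3)
12. 13846.154ms @ 15 + 1384.615ms (3/2)
13. 15230.769ms @ 33/2 + 1384.615ms (3/2)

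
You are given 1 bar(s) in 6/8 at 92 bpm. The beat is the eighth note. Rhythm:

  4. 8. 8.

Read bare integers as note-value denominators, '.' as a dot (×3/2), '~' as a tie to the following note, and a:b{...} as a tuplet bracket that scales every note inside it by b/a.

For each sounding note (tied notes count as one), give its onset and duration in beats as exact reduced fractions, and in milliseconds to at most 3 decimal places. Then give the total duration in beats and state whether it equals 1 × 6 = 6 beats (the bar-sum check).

1) 0.0ms=0b +1956.522ms=3b
2) 1956.522ms=3b +978.261ms=3/2b
3) 2934.783ms=9/2b +978.261ms=3/2b
Σ=6b of 6 (92bpm 6/8) — PASS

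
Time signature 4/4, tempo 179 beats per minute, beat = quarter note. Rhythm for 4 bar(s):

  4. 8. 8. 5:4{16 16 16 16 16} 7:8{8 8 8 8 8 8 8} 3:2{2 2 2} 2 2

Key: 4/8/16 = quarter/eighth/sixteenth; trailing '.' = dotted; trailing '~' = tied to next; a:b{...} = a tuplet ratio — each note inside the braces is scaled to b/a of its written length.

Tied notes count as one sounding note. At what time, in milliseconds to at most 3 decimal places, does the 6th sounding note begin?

1. 0.0ms @ 0 + 502.793ms (3/2)
2. 502.793ms @ 3/2 + 251.397ms (3/4)
3. 754.19ms @ 9/4 + 251.397ms (3/4)
4. 1005.587ms @ 3 + 67.039ms (1/5)
5. 1072.626ms @ 16/5 + 67.039ms (1/5)
6. 1139.665ms @ 17/5 + 67.039ms (1/5)
7. 1206.704ms @ 18/5 + 67.039ms (1/5)
8. 1273.743ms @ 19/5 + 67.039ms (1/5)
9. 1340.782ms @ 4 + 191.54ms (4/7)
10. 1532.322ms @ 32/7 + 191.54ms (4/7)
11. 1723.863ms @ 36/7 + 191.54ms (4/7)
12. 1915.403ms @ 40/7 + 191.54ms (4/7)
13. 2106.943ms @ 44/7 + 191.54ms (4/7)
14. 2298.484ms @ 48/7 + 191.54ms (4/7)
15. 2490.024ms @ 52/7 + 191.54ms (4/7)
16. 2681.564ms @ 8 + 446.927ms (4/3)
17. 3128.492ms @ 28/3 + 446.927ms (4/3)
18. 3575.419ms @ 32/3 + 446.927ms (4/3)
19. 4022.346ms @ 12 + 670.391ms (2)
20. 4692.737ms @ 14 + 670.391ms (2)

note 6 onset = 17/5b = 1139.665ms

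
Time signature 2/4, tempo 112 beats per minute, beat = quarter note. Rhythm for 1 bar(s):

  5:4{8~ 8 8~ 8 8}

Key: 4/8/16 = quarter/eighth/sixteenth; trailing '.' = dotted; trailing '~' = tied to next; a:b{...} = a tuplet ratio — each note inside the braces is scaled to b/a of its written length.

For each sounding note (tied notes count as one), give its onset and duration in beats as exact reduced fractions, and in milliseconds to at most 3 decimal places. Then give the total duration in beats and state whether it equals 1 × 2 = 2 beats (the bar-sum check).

1) 0.0ms=0b +428.571ms=4/5b
2) 428.571ms=4/5b +428.571ms=4/5b
3) 857.143ms=8/5b +214.286ms=2/5b
Σ=2b of 2 (112bpm 2/4) — PASS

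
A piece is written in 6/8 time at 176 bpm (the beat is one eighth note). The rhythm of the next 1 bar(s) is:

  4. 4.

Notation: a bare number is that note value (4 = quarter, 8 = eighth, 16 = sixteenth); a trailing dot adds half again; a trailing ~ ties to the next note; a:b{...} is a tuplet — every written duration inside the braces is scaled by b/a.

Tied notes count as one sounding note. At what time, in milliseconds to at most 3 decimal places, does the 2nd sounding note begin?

note 2 onset = 3b = 1022.727ms

1. 0.0ms @ 0 + 1022.727ms (3)
2. 1022.727ms @ 3 + 1022.727ms (3)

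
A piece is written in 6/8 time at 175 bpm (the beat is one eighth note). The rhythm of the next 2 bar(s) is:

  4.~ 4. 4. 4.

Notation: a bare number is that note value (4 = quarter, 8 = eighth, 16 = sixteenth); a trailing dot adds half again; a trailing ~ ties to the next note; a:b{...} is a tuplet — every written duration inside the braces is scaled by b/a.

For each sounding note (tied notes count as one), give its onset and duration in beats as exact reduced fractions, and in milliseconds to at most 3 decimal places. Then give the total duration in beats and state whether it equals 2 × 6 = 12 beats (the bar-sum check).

1) 0.0ms=0b +2057.143ms=6b
2) 2057.143ms=6b +1028.571ms=3b
3) 3085.714ms=9b +1028.571ms=3b
Σ=12b of 12 (175bpm 6/8) — PASS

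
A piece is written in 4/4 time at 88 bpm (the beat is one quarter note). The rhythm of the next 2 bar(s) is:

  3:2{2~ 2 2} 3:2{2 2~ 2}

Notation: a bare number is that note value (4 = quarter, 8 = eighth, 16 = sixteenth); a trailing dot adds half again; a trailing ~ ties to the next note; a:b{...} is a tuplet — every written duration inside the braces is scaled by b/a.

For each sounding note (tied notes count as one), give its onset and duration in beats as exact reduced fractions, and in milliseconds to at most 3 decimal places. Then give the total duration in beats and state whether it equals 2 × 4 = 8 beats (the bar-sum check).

1) 0.0ms=0b +1818.182ms=8/3b
2) 1818.182ms=8/3b +909.091ms=4/3b
3) 2727.273ms=4b +909.091ms=4/3b
4) 3636.364ms=16/3b +1818.182ms=8/3b
Σ=8b of 8 (88bpm 4/4) — PASS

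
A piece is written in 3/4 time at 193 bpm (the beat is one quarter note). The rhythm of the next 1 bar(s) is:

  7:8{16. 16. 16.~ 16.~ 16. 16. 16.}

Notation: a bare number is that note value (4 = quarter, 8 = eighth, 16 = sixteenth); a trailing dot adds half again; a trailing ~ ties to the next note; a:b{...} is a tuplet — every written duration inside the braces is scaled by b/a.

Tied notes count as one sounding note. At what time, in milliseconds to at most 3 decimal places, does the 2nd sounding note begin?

note 2 onset = 3/7b = 133.235ms

1. 0.0ms @ 0 + 133.235ms (3/7)
2. 133.235ms @ 3/7 + 133.235ms (3/7)
3. 266.469ms @ 6/7 + 399.704ms (9/7)
4. 666.173ms @ 15/7 + 133.235ms (3/7)
5. 799.408ms @ 18/7 + 133.235ms (3/7)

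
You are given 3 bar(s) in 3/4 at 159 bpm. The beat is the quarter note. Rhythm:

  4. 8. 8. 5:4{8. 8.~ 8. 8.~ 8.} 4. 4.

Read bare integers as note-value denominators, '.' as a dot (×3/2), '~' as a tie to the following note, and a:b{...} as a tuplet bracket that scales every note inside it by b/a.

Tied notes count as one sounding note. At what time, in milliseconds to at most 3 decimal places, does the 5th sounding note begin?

1. 0.0ms @ 0 + 566.038ms (3/2)
2. 566.038ms @ 3/2 + 283.019ms (3/4)
3. 849.057ms @ 9/4 + 283.019ms (3/4)
4. 1132.075ms @ 3 + 226.415ms (3/5)
5. 1358.491ms @ 18/5 + 452.83ms (6/5)
6. 1811.321ms @ 24/5 + 452.83ms (6/5)
7. 2264.151ms @ 6 + 566.038ms (3/2)
8. 2830.189ms @ 15/2 + 566.038ms (3/2)

note 5 onset = 18/5b = 1358.491ms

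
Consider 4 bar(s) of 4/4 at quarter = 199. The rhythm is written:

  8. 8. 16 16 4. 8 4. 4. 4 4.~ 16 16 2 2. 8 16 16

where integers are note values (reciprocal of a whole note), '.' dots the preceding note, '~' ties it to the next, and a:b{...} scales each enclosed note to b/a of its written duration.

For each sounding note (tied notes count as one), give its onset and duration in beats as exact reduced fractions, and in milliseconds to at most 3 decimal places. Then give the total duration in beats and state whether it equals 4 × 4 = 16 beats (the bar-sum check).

1) 0.0ms=0b +226.131ms=3/4b
2) 226.131ms=3/4b +226.131ms=3/4b
3) 452.261ms=3/2b +75.377ms=1/4b
4) 527.638ms=7/4b +75.377ms=1/4b
5) 603.015ms=2b +452.261ms=3/2b
6) 1055.276ms=7/2b +150.754ms=1/2b
7) 1206.03ms=4b +452.261ms=3/2b
8) 1658.291ms=11/2b +452.261ms=3/2b
9) 2110.553ms=7b +301.508ms=1b
10) 2412.06ms=8b +527.638ms=7/4b
11) 2939.698ms=39/4b +75.377ms=1/4b
12) 3015.075ms=10b +603.015ms=2b
13) 3618.09ms=12b +904.523ms=3b
14) 4522.613ms=15b +150.754ms=1/2b
15) 4673.367ms=31/2b +75.377ms=1/4b
16) 4748.744ms=63/4b +75.377ms=1/4b
Σ=16b of 16 (199bpm 4/4) — PASS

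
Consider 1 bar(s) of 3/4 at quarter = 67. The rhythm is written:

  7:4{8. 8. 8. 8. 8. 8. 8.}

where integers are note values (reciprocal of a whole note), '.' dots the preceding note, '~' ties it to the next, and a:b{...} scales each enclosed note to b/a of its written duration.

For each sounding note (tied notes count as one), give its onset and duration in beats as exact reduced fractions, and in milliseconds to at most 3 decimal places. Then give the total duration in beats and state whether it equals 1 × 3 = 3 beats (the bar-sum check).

1) 0.0ms=0b +383.795ms=3/7b
2) 383.795ms=3/7b +383.795ms=3/7b
3) 767.591ms=6/7b +383.795ms=3/7b
4) 1151.386ms=9/7b +383.795ms=3/7b
5) 1535.181ms=12/7b +383.795ms=3/7b
6) 1918.977ms=15/7b +383.795ms=3/7b
7) 2302.772ms=18/7b +383.795ms=3/7b
Σ=3b of 3 (67bpm 3/4) — PASS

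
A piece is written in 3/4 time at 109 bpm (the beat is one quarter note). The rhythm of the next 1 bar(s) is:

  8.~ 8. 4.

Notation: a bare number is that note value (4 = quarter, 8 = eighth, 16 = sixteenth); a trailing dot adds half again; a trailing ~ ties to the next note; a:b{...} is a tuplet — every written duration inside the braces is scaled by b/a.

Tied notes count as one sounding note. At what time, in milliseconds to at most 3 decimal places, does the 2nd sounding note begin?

1. 0.0ms @ 0 + 825.688ms (3/2)
2. 825.688ms @ 3/2 + 825.688ms (3/2)

note 2 onset = 3/2b = 825.688ms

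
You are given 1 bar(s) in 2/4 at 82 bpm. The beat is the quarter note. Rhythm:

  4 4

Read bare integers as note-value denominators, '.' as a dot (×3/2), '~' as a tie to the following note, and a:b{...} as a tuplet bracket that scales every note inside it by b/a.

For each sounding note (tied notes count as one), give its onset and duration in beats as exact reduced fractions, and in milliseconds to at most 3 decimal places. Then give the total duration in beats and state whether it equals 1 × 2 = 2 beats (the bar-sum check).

1) 0.0ms=0b +731.707ms=1b
2) 731.707ms=1b +731.707ms=1b
Σ=2b of 2 (82bpm 2/4) — PASS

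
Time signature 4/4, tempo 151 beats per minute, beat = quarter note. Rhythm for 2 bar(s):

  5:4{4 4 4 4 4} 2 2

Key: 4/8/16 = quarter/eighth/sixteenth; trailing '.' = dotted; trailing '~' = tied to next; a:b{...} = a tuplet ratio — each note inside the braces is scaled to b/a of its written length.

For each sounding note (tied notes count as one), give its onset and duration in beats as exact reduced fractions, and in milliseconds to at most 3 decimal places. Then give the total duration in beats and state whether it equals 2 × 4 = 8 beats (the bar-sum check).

1) 0.0ms=0b +317.881ms=4/5b
2) 317.881ms=4/5b +317.881ms=4/5b
3) 635.762ms=8/5b +317.881ms=4/5b
4) 953.642ms=12/5b +317.881ms=4/5b
5) 1271.523ms=16/5b +317.881ms=4/5b
6) 1589.404ms=4b +794.702ms=2b
7) 2384.106ms=6b +794.702ms=2b
Σ=8b of 8 (151bpm 4/4) — PASS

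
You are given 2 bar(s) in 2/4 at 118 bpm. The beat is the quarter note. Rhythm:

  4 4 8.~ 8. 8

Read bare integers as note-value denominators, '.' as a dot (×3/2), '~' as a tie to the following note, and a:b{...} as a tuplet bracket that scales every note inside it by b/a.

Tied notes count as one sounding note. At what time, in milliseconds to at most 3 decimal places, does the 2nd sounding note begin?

1. 0.0ms @ 0 + 508.475ms (1)
2. 508.475ms @ 1 + 508.475ms (1)
3. 1016.949ms @ 2 + 762.712ms (3/2)
4. 1779.661ms @ 7/2 + 254.237ms (1/2)

note 2 onset = 1b = 508.475ms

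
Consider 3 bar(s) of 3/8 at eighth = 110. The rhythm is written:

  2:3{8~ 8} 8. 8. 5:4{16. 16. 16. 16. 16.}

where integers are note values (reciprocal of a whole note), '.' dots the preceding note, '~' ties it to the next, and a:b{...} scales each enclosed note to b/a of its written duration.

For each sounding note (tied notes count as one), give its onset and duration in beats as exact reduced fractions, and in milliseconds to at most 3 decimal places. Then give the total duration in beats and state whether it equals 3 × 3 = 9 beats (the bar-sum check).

1) 0.0ms=0b +1636.364ms=3b
2) 1636.364ms=3b +818.182ms=3/2b
3) 2454.545ms=9/2b +818.182ms=3/2b
4) 3272.727ms=6b +327.273ms=3/5b
5) 3600.0ms=33/5b +327.273ms=3/5b
6) 3927.273ms=36/5b +327.273ms=3/5b
7) 4254.545ms=39/5b +327.273ms=3/5b
8) 4581.818ms=42/5b +327.273ms=3/5b
Σ=9b of 9 (110bpm 3/8) — PASS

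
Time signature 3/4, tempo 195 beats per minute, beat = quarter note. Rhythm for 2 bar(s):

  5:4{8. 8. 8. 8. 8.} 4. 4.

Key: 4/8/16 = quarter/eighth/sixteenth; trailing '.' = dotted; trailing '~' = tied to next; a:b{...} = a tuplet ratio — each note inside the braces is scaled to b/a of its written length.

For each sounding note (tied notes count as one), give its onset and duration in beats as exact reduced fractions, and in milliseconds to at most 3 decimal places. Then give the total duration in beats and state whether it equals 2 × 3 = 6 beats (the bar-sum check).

1) 0.0ms=0b +184.615ms=3/5b
2) 184.615ms=3/5b +184.615ms=3/5b
3) 369.231ms=6/5b +184.615ms=3/5b
4) 553.846ms=9/5b +184.615ms=3/5b
5) 738.462ms=12/5b +184.615ms=3/5b
6) 923.077ms=3b +461.538ms=3/2b
7) 1384.615ms=9/2b +461.538ms=3/2b
Σ=6b of 6 (195bpm 3/4) — PASS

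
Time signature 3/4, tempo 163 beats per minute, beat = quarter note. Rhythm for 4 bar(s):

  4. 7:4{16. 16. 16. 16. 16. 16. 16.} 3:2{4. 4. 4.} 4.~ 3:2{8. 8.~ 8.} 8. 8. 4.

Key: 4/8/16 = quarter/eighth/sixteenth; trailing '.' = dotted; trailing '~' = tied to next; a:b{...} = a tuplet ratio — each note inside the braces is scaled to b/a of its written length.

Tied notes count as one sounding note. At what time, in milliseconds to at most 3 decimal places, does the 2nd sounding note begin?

note 2 onset = 3/2b = 552.147ms

1. 0.0ms @ 0 + 552.147ms (3/2)
2. 552.147ms @ 3/2 + 78.878ms (3/14)
3. 631.025ms @ 12/7 + 78.878ms (3/14)
4. 709.904ms @ 27/14 + 78.878ms (3/14)
5. 788.782ms @ 15/7 + 78.878ms (3/14)
6. 867.66ms @ 33/14 + 78.878ms (3/14)
7. 946.538ms @ 18/7 + 78.878ms (3/14)
8. 1025.416ms @ 39/14 + 78.878ms (3/14)
9. 1104.294ms @ 3 + 368.098ms (1)
10. 1472.393ms @ 4 + 368.098ms (1)
11. 1840.491ms @ 5 + 368.098ms (1)
12. 2208.589ms @ 6 + 736.196ms (2)
13. 2944.785ms @ 8 + 368.098ms (1)
14. 3312.883ms @ 9 + 276.074ms (3/4)
15. 3588.957ms @ 39/4 + 276.074ms (3/4)
16. 3865.031ms @ 21/2 + 552.147ms (3/2)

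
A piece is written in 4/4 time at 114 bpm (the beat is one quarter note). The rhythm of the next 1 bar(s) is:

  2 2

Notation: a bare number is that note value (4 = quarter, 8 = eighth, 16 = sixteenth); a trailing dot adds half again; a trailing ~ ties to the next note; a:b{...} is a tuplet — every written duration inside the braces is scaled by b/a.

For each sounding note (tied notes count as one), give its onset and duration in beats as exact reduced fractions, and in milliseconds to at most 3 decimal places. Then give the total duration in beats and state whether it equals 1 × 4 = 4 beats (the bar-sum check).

1) 0.0ms=0b +1052.632ms=2b
2) 1052.632ms=2b +1052.632ms=2b
Σ=4b of 4 (114bpm 4/4) — PASS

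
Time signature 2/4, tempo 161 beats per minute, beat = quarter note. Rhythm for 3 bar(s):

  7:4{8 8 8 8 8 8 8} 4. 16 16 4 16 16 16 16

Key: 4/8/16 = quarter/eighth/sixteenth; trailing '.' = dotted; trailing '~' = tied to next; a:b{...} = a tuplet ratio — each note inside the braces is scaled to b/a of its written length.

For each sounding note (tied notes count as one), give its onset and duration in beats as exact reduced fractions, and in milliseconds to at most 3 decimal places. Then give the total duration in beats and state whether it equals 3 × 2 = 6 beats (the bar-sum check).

1) 0.0ms=0b +106.477ms=2/7b
2) 106.477ms=2/7b +106.477ms=2/7b
3) 212.955ms=4/7b +106.477ms=2/7b
4) 319.432ms=6/7b +106.477ms=2/7b
5) 425.909ms=8/7b +106.477ms=2/7b
6) 532.387ms=10/7b +106.477ms=2/7b
7) 638.864ms=12/7b +106.477ms=2/7b
8) 745.342ms=2b +559.006ms=3/2b
9) 1304.348ms=7/2b +93.168ms=1/4b
10) 1397.516ms=15/4b +93.168ms=1/4b
11) 1490.683ms=4b +372.671ms=1b
12) 1863.354ms=5b +93.168ms=1/4b
13) 1956.522ms=21/4b +93.168ms=1/4b
14) 2049.689ms=11/2b +93.168ms=1/4b
15) 2142.857ms=23/4b +93.168ms=1/4b
Σ=6b of 6 (161bpm 2/4) — PASS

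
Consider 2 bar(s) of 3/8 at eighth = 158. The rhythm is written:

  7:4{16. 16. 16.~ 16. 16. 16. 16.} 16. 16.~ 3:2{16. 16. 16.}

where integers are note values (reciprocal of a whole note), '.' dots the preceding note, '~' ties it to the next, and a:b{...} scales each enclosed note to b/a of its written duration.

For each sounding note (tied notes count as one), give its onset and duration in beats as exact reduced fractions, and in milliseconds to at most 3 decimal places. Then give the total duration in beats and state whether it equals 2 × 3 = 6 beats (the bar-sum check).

1) 0.0ms=0b +162.749ms=3/7b
2) 162.749ms=3/7b +162.749ms=3/7b
3) 325.497ms=6/7b +325.497ms=6/7b
4) 650.995ms=12/7b +162.749ms=3/7b
5) 813.743ms=15/7b +162.749ms=3/7b
6) 976.492ms=18/7b +162.749ms=3/7b
7) 1139.241ms=3b +284.81ms=3/4b
8) 1424.051ms=15/4b +474.684ms=5/4b
9) 1898.734ms=5b +189.873ms=1/2b
10) 2088.608ms=11/2b +189.873ms=1/2b
Σ=6b of 6 (158bpm 3/8) — PASS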